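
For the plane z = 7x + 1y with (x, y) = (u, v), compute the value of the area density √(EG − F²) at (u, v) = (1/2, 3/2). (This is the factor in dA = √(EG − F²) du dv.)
√(EG − F²)|_{(1/2, 3/2)} = sqrt(51)

E = 50, F = 7, G = 2, so EG − F² = 51. Taking the positive square root: √(EG − F²) = sqrt(51). At (u, v) = (1/2, 3/2): sqrt(51).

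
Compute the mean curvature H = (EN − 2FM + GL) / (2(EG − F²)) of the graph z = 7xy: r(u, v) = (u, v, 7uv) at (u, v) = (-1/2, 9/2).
H = 3087*sqrt(4022)/8088242

With E = 49*v^2 + 1, F = 49*u*v, G = 49*u^2 + 1, L = 0, M = 7/sqrt(49*u^2 + 49*v^2 + 1), N = 0, assemble
  H = (EN − 2FM + GL) / (2(EG − F²)) = -343*u*v/(49*u^2 + 49*v^2 + 1)^(3/2).
At (u, v) = (-1/2, 9/2): H = 3087*sqrt(4022)/8088242.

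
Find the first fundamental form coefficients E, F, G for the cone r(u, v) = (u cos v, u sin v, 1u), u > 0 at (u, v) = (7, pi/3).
E = 2;  F = 0;  G = 49

Partials: r_u = (cos(v), sin(v), 1), r_v = (-u*sin(v), u*cos(v), 0). As functions of (u, v):
  E = r_u · r_u = 2,
  F = r_u · r_v = 0,
  G = r_v · r_v = u^2.
Evaluating at (u, v) = (7, pi/3): E = 2, F = 0, G = 49.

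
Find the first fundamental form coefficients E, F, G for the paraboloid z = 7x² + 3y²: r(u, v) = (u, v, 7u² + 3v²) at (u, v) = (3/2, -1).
E = 442;  F = -126;  G = 37

Partials: r_u = (1, 0, 14*u), r_v = (0, 1, 6*v). As functions of (u, v):
  E = r_u · r_u = 196*u^2 + 1,
  F = r_u · r_v = 84*u*v,
  G = r_v · r_v = 36*v^2 + 1.
Evaluating at (u, v) = (3/2, -1): E = 442, F = -126, G = 37.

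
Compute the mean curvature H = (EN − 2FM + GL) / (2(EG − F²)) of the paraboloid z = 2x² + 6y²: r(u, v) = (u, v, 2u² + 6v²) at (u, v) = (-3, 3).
H = 3464*sqrt(1441)/2076481

With E = 16*u^2 + 1, F = 48*u*v, G = 144*v^2 + 1, L = 4/sqrt(16*u^2 + 144*v^2 + 1), M = 0, N = 12/sqrt(16*u^2 + 144*v^2 + 1), assemble
  H = (EN − 2FM + GL) / (2(EG − F²)) = 8*(12*u^2 + 36*v^2 + 1)/(16*u^2 + 144*v^2 + 1)^(3/2).
At (u, v) = (-3, 3): H = 3464*sqrt(1441)/2076481.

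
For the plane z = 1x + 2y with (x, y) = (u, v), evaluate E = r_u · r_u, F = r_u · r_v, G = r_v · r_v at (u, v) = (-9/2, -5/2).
E = 2;  F = 2;  G = 5

Partials: r_u = (1, 0, 1), r_v = (0, 1, 2). As functions of (u, v):
  E = r_u · r_u = 2,
  F = r_u · r_v = 2,
  G = r_v · r_v = 5.
Evaluating at (u, v) = (-9/2, -5/2): E = 2, F = 2, G = 5.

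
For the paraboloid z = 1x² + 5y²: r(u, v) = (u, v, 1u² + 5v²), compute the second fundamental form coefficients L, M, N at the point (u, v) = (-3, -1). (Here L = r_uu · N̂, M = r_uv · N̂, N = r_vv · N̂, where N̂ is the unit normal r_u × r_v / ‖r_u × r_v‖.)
L = 2*sqrt(137)/137;  M = 0;  N = 10*sqrt(137)/137

Compute the unit normal N̂(u, v) = (-2*u/sqrt(4*u^2 + 100*v^2 + 1), -10*v/sqrt(4*u^2 + 100*v^2 + 1), 1/sqrt(4*u^2 + 100*v^2 + 1)), and the second partials r_uu, r_uv, r_vv. Take dot products:
  L(u, v) = r_uu · N̂ = 2/sqrt(4*u^2 + 100*v^2 + 1),
  M(u, v) = r_uv · N̂ = 0,
  N(u, v) = r_vv · N̂ = 10/sqrt(4*u^2 + 100*v^2 + 1).
Evaluating at (u, v) = (-3, -1):
  L = 2*sqrt(137)/137, M = 0, N = 10*sqrt(137)/137.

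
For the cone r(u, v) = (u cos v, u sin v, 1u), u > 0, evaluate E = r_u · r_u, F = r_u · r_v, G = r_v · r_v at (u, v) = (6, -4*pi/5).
E = 2;  F = 0;  G = 36

Partials: r_u = (cos(v), sin(v), 1), r_v = (-u*sin(v), u*cos(v), 0). As functions of (u, v):
  E = r_u · r_u = 2,
  F = r_u · r_v = 0,
  G = r_v · r_v = u^2.
Evaluating at (u, v) = (6, -4*pi/5): E = 2, F = 0, G = 36.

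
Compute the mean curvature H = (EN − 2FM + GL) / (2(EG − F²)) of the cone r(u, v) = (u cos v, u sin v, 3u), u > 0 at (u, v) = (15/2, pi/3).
H = sqrt(10)/50

With E = 10, F = 0, G = u^2, L = 0, M = 0, N = 3*sqrt(10)*u^2/(10*Abs(u)), assemble
  H = (EN − 2FM + GL) / (2(EG − F²)) = 3*sqrt(10)/(20*Abs(u)).
At (u, v) = (15/2, pi/3): H = sqrt(10)/50.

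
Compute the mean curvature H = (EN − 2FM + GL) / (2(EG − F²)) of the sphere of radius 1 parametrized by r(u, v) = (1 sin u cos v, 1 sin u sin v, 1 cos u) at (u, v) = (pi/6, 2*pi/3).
H = -1

With E = 1, F = 0, G = sin(u)^2, L = -sin(u)/Abs(sin(u)), M = 0, N = -sin(u)^3/Abs(sin(u)), assemble
  H = (EN − 2FM + GL) / (2(EG − F²)) = -sin(u)/Abs(sin(u)).
At (u, v) = (pi/6, 2*pi/3): H = -1.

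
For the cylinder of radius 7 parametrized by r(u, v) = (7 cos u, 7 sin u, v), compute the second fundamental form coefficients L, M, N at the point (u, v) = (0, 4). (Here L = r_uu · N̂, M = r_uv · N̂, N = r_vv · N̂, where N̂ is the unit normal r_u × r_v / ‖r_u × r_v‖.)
L = -7;  M = 0;  N = 0

Compute the unit normal N̂(u, v) = (cos(u), sin(u), 0), and the second partials r_uu, r_uv, r_vv. Take dot products:
  L(u, v) = r_uu · N̂ = -7,
  M(u, v) = r_uv · N̂ = 0,
  N(u, v) = r_vv · N̂ = 0.
Evaluating at (u, v) = (0, 4):
  L = -7, M = 0, N = 0.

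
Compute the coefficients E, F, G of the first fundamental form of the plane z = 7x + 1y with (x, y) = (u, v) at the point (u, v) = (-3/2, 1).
E = 50;  F = 7;  G = 2

Partials: r_u = (1, 0, 7), r_v = (0, 1, 1). As functions of (u, v):
  E = r_u · r_u = 50,
  F = r_u · r_v = 7,
  G = r_v · r_v = 2.
Evaluating at (u, v) = (-3/2, 1): E = 50, F = 7, G = 2.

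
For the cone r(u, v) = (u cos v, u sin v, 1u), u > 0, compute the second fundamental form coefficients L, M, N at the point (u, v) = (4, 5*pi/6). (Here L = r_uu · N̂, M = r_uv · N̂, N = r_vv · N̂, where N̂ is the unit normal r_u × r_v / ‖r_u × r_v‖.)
L = 0;  M = 0;  N = 2*sqrt(2)

Compute the unit normal N̂(u, v) = (-sqrt(2)*u*cos(v)/(2*Abs(u)), -sqrt(2)*u*sin(v)/(2*Abs(u)), sqrt(2)*u/(2*Abs(u))), and the second partials r_uu, r_uv, r_vv. Take dot products:
  L(u, v) = r_uu · N̂ = 0,
  M(u, v) = r_uv · N̂ = 0,
  N(u, v) = r_vv · N̂ = sqrt(2)*u^2/(2*Abs(u)).
Evaluating at (u, v) = (4, 5*pi/6):
  L = 0, M = 0, N = 2*sqrt(2).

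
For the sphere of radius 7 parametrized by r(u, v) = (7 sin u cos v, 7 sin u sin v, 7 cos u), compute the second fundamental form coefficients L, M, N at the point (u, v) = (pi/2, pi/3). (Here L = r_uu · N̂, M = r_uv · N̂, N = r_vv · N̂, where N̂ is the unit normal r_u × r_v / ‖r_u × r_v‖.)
L = -7;  M = 0;  N = -7

Compute the unit normal N̂(u, v) = (sin(u)^2*cos(v)/Abs(sin(u)), sin(u)^2*sin(v)/Abs(sin(u)), sin(2*u)/(2*Abs(sin(u)))), and the second partials r_uu, r_uv, r_vv. Take dot products:
  L(u, v) = r_uu · N̂ = -7*sin(u)/Abs(sin(u)),
  M(u, v) = r_uv · N̂ = 0,
  N(u, v) = r_vv · N̂ = -7*sin(u)^3/Abs(sin(u)).
Evaluating at (u, v) = (pi/2, pi/3):
  L = -7, M = 0, N = -7.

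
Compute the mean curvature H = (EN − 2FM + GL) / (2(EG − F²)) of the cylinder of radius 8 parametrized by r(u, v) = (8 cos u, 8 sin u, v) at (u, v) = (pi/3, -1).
H = -1/16

With E = 64, F = 0, G = 1, L = -8, M = 0, N = 0, assemble
  H = (EN − 2FM + GL) / (2(EG − F²)) = -1/16.
At (u, v) = (pi/3, -1): H = -1/16.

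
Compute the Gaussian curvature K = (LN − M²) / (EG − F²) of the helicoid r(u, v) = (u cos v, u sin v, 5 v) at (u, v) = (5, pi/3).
K = -1/100

Coefficients of the first fundamental form: E = 1, F = 0, G = u^2 + 25.
Coefficients of the second fundamental form: L = 0, M = -5/sqrt(u^2 + 25), N = 0.
Assemble K = (LN − M²)/(EG − F²) = -25/(u^2 + 25)^2. At (u, v) = (5, pi/3): K = -1/100.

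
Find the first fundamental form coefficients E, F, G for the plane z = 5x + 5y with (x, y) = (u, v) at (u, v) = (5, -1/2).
E = 26;  F = 25;  G = 26

Partials: r_u = (1, 0, 5), r_v = (0, 1, 5). As functions of (u, v):
  E = r_u · r_u = 26,
  F = r_u · r_v = 25,
  G = r_v · r_v = 26.
Evaluating at (u, v) = (5, -1/2): E = 26, F = 25, G = 26.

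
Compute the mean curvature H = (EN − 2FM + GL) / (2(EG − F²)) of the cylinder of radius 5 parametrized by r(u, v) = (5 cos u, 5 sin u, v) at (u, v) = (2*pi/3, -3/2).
H = -1/10

With E = 25, F = 0, G = 1, L = -5, M = 0, N = 0, assemble
  H = (EN − 2FM + GL) / (2(EG − F²)) = -1/10.
At (u, v) = (2*pi/3, -3/2): H = -1/10.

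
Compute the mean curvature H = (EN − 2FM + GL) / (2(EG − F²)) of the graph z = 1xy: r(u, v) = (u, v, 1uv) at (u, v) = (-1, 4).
H = sqrt(2)/27

With E = v^2 + 1, F = u*v, G = u^2 + 1, L = 0, M = 1/sqrt(u^2 + v^2 + 1), N = 0, assemble
  H = (EN − 2FM + GL) / (2(EG − F²)) = -u*v/(u^2 + v^2 + 1)^(3/2).
At (u, v) = (-1, 4): H = sqrt(2)/27.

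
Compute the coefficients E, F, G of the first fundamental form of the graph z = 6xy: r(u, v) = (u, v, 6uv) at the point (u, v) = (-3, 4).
E = 577;  F = -432;  G = 325

Partials: r_u = (1, 0, 6*v), r_v = (0, 1, 6*u). As functions of (u, v):
  E = r_u · r_u = 36*v^2 + 1,
  F = r_u · r_v = 36*u*v,
  G = r_v · r_v = 36*u^2 + 1.
Evaluating at (u, v) = (-3, 4): E = 577, F = -432, G = 325.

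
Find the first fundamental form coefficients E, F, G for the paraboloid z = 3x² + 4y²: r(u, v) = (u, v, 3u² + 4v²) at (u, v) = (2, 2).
E = 145;  F = 192;  G = 257

Partials: r_u = (1, 0, 6*u), r_v = (0, 1, 8*v). As functions of (u, v):
  E = r_u · r_u = 36*u^2 + 1,
  F = r_u · r_v = 48*u*v,
  G = r_v · r_v = 64*v^2 + 1.
Evaluating at (u, v) = (2, 2): E = 145, F = 192, G = 257.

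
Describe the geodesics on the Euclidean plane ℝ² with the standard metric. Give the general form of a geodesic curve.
Geodesics on the plane are straight lines (in the standard parametrization, α(t) = p + t · v with p, v ∈ ℝ²).

The geodesic equation on the plane reduces to α̈ = 0 (Christoffel symbols vanish in Cartesian coordinates), so α(t) = p + t · v. Geodesics are exactly straight lines.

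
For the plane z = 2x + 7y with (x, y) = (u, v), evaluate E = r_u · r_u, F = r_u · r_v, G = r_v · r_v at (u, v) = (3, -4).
E = 5;  F = 14;  G = 50

Partials: r_u = (1, 0, 2), r_v = (0, 1, 7). As functions of (u, v):
  E = r_u · r_u = 5,
  F = r_u · r_v = 14,
  G = r_v · r_v = 50.
Evaluating at (u, v) = (3, -4): E = 5, F = 14, G = 50.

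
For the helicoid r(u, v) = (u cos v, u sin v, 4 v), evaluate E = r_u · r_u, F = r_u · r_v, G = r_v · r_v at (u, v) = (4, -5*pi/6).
E = 1;  F = 0;  G = 32

Partials: r_u = (cos(v), sin(v), 0), r_v = (-u*sin(v), u*cos(v), 4). As functions of (u, v):
  E = r_u · r_u = 1,
  F = r_u · r_v = 0,
  G = r_v · r_v = u^2 + 16.
Evaluating at (u, v) = (4, -5*pi/6): E = 1, F = 0, G = 32.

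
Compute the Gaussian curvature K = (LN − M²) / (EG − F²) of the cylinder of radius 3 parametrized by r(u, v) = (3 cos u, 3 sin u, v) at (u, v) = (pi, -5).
K = 0

Coefficients of the first fundamental form: E = 9, F = 0, G = 1.
Coefficients of the second fundamental form: L = -3, M = 0, N = 0.
Assemble K = (LN − M²)/(EG − F²) = 0. At (u, v) = (pi, -5): K = 0.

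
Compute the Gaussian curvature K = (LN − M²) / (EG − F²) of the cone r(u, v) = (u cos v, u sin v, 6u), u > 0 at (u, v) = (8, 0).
K = 0

Coefficients of the first fundamental form: E = 37, F = 0, G = u^2.
Coefficients of the second fundamental form: L = 0, M = 0, N = 6*sqrt(37)*u^2/(37*Abs(u)).
Assemble K = (LN − M²)/(EG − F²) = 0. At (u, v) = (8, 0): K = 0.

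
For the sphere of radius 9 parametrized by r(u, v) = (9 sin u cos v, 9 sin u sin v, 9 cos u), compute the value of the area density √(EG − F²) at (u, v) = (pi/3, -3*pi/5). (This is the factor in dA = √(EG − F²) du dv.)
√(EG − F²)|_{(pi/3, -3*pi/5)} = 81*sqrt(3)/2

E = 81, F = 0, G = 81*sin(u)^2, so EG − F² = 6561*sin(u)^2. Taking the positive square root: √(EG − F²) = 81*Abs(sin(u)). At (u, v) = (pi/3, -3*pi/5): 81*sqrt(3)/2.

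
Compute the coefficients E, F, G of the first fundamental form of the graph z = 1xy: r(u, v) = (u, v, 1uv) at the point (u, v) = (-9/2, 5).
E = 26;  F = -45/2;  G = 85/4

Partials: r_u = (1, 0, v), r_v = (0, 1, u). As functions of (u, v):
  E = r_u · r_u = v^2 + 1,
  F = r_u · r_v = u*v,
  G = r_v · r_v = u^2 + 1.
Evaluating at (u, v) = (-9/2, 5): E = 26, F = -45/2, G = 85/4.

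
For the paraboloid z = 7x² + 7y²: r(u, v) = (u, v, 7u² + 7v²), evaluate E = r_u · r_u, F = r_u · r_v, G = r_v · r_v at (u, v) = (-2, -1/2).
E = 785;  F = 196;  G = 50

Partials: r_u = (1, 0, 14*u), r_v = (0, 1, 14*v). As functions of (u, v):
  E = r_u · r_u = 196*u^2 + 1,
  F = r_u · r_v = 196*u*v,
  G = r_v · r_v = 196*v^2 + 1.
Evaluating at (u, v) = (-2, -1/2): E = 785, F = 196, G = 50.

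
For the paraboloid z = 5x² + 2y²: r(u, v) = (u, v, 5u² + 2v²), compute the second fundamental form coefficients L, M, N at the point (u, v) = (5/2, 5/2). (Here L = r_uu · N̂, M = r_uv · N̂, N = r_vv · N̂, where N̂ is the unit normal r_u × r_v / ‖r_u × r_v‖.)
L = 5*sqrt(6)/33;  M = 0;  N = 2*sqrt(6)/33

Compute the unit normal N̂(u, v) = (-10*u/sqrt(100*u^2 + 16*v^2 + 1), -4*v/sqrt(100*u^2 + 16*v^2 + 1), 1/sqrt(100*u^2 + 16*v^2 + 1)), and the second partials r_uu, r_uv, r_vv. Take dot products:
  L(u, v) = r_uu · N̂ = 10/sqrt(100*u^2 + 16*v^2 + 1),
  M(u, v) = r_uv · N̂ = 0,
  N(u, v) = r_vv · N̂ = 4/sqrt(100*u^2 + 16*v^2 + 1).
Evaluating at (u, v) = (5/2, 5/2):
  L = 5*sqrt(6)/33, M = 0, N = 2*sqrt(6)/33.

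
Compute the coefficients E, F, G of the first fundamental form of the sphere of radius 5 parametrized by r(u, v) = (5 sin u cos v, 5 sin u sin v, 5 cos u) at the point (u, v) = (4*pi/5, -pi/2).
E = 25;  F = 0;  G = 125/8 - 25*sqrt(5)/8

Partials: r_u = (5*cos(u)*cos(v), 5*sin(v)*cos(u), -5*sin(u)), r_v = (-5*sin(u)*sin(v), 5*sin(u)*cos(v), 0). As functions of (u, v):
  E = r_u · r_u = 25,
  F = r_u · r_v = 0,
  G = r_v · r_v = 25*sin(u)^2.
Evaluating at (u, v) = (4*pi/5, -pi/2): E = 25, F = 0, G = 125/8 - 25*sqrt(5)/8.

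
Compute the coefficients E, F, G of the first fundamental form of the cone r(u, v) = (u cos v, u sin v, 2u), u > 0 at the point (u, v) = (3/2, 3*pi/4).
E = 5;  F = 0;  G = 9/4

Partials: r_u = (cos(v), sin(v), 2), r_v = (-u*sin(v), u*cos(v), 0). As functions of (u, v):
  E = r_u · r_u = 5,
  F = r_u · r_v = 0,
  G = r_v · r_v = u^2.
Evaluating at (u, v) = (3/2, 3*pi/4): E = 5, F = 0, G = 9/4.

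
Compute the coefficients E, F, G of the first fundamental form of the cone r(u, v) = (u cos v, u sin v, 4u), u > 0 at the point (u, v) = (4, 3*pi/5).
E = 17;  F = 0;  G = 16

Partials: r_u = (cos(v), sin(v), 4), r_v = (-u*sin(v), u*cos(v), 0). As functions of (u, v):
  E = r_u · r_u = 17,
  F = r_u · r_v = 0,
  G = r_v · r_v = u^2.
Evaluating at (u, v) = (4, 3*pi/5): E = 17, F = 0, G = 16.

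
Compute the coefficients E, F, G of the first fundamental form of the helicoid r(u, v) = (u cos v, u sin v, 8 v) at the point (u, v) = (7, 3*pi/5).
E = 1;  F = 0;  G = 113

Partials: r_u = (cos(v), sin(v), 0), r_v = (-u*sin(v), u*cos(v), 8). As functions of (u, v):
  E = r_u · r_u = 1,
  F = r_u · r_v = 0,
  G = r_v · r_v = u^2 + 64.
Evaluating at (u, v) = (7, 3*pi/5): E = 1, F = 0, G = 113.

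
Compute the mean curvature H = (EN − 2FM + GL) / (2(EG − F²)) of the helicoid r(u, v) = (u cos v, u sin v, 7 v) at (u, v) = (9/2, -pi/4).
H = 0

With E = 1, F = 0, G = u^2 + 49, L = 0, M = -7/sqrt(u^2 + 49), N = 0, assemble
  H = (EN − 2FM + GL) / (2(EG − F²)) = 0.
At (u, v) = (9/2, -pi/4): H = 0.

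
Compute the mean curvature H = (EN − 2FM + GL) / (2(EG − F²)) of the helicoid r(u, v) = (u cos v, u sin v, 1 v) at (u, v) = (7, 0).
H = 0

With E = 1, F = 0, G = u^2 + 1, L = 0, M = -1/sqrt(u^2 + 1), N = 0, assemble
  H = (EN − 2FM + GL) / (2(EG − F²)) = 0.
At (u, v) = (7, 0): H = 0.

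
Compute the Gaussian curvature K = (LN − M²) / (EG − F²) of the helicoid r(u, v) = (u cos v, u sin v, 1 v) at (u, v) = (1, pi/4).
K = -1/4

Coefficients of the first fundamental form: E = 1, F = 0, G = u^2 + 1.
Coefficients of the second fundamental form: L = 0, M = -1/sqrt(u^2 + 1), N = 0.
Assemble K = (LN − M²)/(EG − F²) = -1/(u^2 + 1)^2. At (u, v) = (1, pi/4): K = -1/4.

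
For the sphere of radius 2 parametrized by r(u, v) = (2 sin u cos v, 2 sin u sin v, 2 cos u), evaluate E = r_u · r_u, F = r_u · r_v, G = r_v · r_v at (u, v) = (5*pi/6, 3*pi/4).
E = 4;  F = 0;  G = 1

Partials: r_u = (2*cos(u)*cos(v), 2*sin(v)*cos(u), -2*sin(u)), r_v = (-2*sin(u)*sin(v), 2*sin(u)*cos(v), 0). As functions of (u, v):
  E = r_u · r_u = 4,
  F = r_u · r_v = 0,
  G = r_v · r_v = 4*sin(u)^2.
Evaluating at (u, v) = (5*pi/6, 3*pi/4): E = 4, F = 0, G = 1.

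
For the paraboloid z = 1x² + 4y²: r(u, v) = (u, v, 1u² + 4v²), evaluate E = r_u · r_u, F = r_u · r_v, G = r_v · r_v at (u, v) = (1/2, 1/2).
E = 2;  F = 4;  G = 17

Partials: r_u = (1, 0, 2*u), r_v = (0, 1, 8*v). As functions of (u, v):
  E = r_u · r_u = 4*u^2 + 1,
  F = r_u · r_v = 16*u*v,
  G = r_v · r_v = 64*v^2 + 1.
Evaluating at (u, v) = (1/2, 1/2): E = 2, F = 4, G = 17.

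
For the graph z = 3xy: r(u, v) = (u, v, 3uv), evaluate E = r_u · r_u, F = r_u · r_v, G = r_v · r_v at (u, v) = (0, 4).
E = 145;  F = 0;  G = 1

Partials: r_u = (1, 0, 3*v), r_v = (0, 1, 3*u). As functions of (u, v):
  E = r_u · r_u = 9*v^2 + 1,
  F = r_u · r_v = 9*u*v,
  G = r_v · r_v = 9*u^2 + 1.
Evaluating at (u, v) = (0, 4): E = 145, F = 0, G = 1.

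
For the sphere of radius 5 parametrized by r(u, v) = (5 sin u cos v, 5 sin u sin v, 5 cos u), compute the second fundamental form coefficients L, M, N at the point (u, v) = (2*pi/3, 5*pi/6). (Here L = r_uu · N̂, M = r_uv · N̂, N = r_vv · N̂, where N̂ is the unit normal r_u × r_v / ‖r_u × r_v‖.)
L = -5;  M = 0;  N = -15/4

Compute the unit normal N̂(u, v) = (sin(u)^2*cos(v)/Abs(sin(u)), sin(u)^2*sin(v)/Abs(sin(u)), sin(2*u)/(2*Abs(sin(u)))), and the second partials r_uu, r_uv, r_vv. Take dot products:
  L(u, v) = r_uu · N̂ = -5*sin(u)/Abs(sin(u)),
  M(u, v) = r_uv · N̂ = 0,
  N(u, v) = r_vv · N̂ = -5*sin(u)^3/Abs(sin(u)).
Evaluating at (u, v) = (2*pi/3, 5*pi/6):
  L = -5, M = 0, N = -15/4.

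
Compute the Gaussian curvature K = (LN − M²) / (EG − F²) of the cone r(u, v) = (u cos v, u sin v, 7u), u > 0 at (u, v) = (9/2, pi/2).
K = 0

Coefficients of the first fundamental form: E = 50, F = 0, G = u^2.
Coefficients of the second fundamental form: L = 0, M = 0, N = 7*sqrt(2)*u^2/(10*Abs(u)).
Assemble K = (LN − M²)/(EG − F²) = 0. At (u, v) = (9/2, pi/2): K = 0.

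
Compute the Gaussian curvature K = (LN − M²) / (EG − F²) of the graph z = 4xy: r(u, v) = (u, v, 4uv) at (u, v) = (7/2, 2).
K = -16/68121

Coefficients of the first fundamental form: E = 16*v^2 + 1, F = 16*u*v, G = 16*u^2 + 1.
Coefficients of the second fundamental form: L = 0, M = 4/sqrt(16*u^2 + 16*v^2 + 1), N = 0.
Assemble K = (LN − M²)/(EG − F²) = -16/(256*u^4 + 512*u^2*v^2 + 32*u^2 + 256*v^4 + 32*v^2 + 1). At (u, v) = (7/2, 2): K = -16/68121.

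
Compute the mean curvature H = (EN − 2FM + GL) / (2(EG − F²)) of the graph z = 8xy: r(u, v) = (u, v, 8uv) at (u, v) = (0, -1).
H = 0

With E = 64*v^2 + 1, F = 64*u*v, G = 64*u^2 + 1, L = 0, M = 8/sqrt(64*u^2 + 64*v^2 + 1), N = 0, assemble
  H = (EN − 2FM + GL) / (2(EG − F²)) = -512*u*v/(64*u^2 + 64*v^2 + 1)^(3/2).
At (u, v) = (0, -1): H = 0.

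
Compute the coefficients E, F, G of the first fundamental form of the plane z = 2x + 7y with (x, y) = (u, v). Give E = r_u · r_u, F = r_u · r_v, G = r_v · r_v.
E = 5;  F = 14;  G = 50

Compute partials: r_u = (1, 0, 2), r_v = (0, 1, 7). Then
  E = r_u · r_u = 5,
  F = r_u · r_v = 14,
  G = r_v · r_v = 50.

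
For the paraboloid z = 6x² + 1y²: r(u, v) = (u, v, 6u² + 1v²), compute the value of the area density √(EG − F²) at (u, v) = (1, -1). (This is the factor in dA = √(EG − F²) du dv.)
√(EG − F²)|_{(1, -1)} = sqrt(149)

E = 144*u^2 + 1, F = 24*u*v, G = 4*v^2 + 1, so EG − F² = 144*u^2 + 4*v^2 + 1. Taking the positive square root: √(EG − F²) = sqrt(144*u^2 + 4*v^2 + 1). At (u, v) = (1, -1): sqrt(149).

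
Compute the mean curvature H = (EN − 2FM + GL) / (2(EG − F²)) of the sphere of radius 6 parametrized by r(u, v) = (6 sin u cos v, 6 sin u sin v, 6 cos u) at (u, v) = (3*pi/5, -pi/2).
H = -1/6

With E = 36, F = 0, G = 36*sin(u)^2, L = -6*sin(u)/Abs(sin(u)), M = 0, N = -6*sin(u)^3/Abs(sin(u)), assemble
  H = (EN − 2FM + GL) / (2(EG − F²)) = -sin(u)/(6*Abs(sin(u))).
At (u, v) = (3*pi/5, -pi/2): H = -1/6.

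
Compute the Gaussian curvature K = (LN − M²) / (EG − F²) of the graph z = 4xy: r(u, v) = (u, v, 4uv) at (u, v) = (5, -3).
K = -16/297025

Coefficients of the first fundamental form: E = 16*v^2 + 1, F = 16*u*v, G = 16*u^2 + 1.
Coefficients of the second fundamental form: L = 0, M = 4/sqrt(16*u^2 + 16*v^2 + 1), N = 0.
Assemble K = (LN − M²)/(EG − F²) = -16/(256*u^4 + 512*u^2*v^2 + 32*u^2 + 256*v^4 + 32*v^2 + 1). At (u, v) = (5, -3): K = -16/297025.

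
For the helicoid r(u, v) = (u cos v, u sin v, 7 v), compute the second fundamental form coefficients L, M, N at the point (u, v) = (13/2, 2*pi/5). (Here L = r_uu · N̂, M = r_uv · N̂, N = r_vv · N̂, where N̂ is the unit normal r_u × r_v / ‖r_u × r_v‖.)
L = 0;  M = -14*sqrt(365)/365;  N = 0

Compute the unit normal N̂(u, v) = (7*sin(v)/sqrt(u^2 + 49), -7*cos(v)/sqrt(u^2 + 49), u/sqrt(u^2 + 49)), and the second partials r_uu, r_uv, r_vv. Take dot products:
  L(u, v) = r_uu · N̂ = 0,
  M(u, v) = r_uv · N̂ = -7/sqrt(u^2 + 49),
  N(u, v) = r_vv · N̂ = 0.
Evaluating at (u, v) = (13/2, 2*pi/5):
  L = 0, M = -14*sqrt(365)/365, N = 0.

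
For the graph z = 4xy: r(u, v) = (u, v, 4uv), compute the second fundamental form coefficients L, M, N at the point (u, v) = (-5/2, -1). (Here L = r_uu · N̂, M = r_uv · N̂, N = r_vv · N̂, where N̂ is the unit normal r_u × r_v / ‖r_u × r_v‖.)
L = 0;  M = 4*sqrt(13)/39;  N = 0

Compute the unit normal N̂(u, v) = (-4*v/sqrt(16*u^2 + 16*v^2 + 1), -4*u/sqrt(16*u^2 + 16*v^2 + 1), 1/sqrt(16*u^2 + 16*v^2 + 1)), and the second partials r_uu, r_uv, r_vv. Take dot products:
  L(u, v) = r_uu · N̂ = 0,
  M(u, v) = r_uv · N̂ = 4/sqrt(16*u^2 + 16*v^2 + 1),
  N(u, v) = r_vv · N̂ = 0.
Evaluating at (u, v) = (-5/2, -1):
  L = 0, M = 4*sqrt(13)/39, N = 0.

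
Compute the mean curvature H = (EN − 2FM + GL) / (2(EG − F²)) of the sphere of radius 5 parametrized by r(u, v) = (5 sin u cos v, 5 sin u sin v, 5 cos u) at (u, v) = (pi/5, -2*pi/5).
H = -1/5

With E = 25, F = 0, G = 25*sin(u)^2, L = -5*sin(u)/Abs(sin(u)), M = 0, N = -5*sin(u)^3/Abs(sin(u)), assemble
  H = (EN − 2FM + GL) / (2(EG − F²)) = -sin(u)/(5*Abs(sin(u))).
At (u, v) = (pi/5, -2*pi/5): H = -1/5.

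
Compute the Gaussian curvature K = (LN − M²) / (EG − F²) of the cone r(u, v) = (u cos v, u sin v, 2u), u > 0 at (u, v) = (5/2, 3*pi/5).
K = 0

Coefficients of the first fundamental form: E = 5, F = 0, G = u^2.
Coefficients of the second fundamental form: L = 0, M = 0, N = 2*sqrt(5)*u^2/(5*Abs(u)).
Assemble K = (LN − M²)/(EG − F²) = 0. At (u, v) = (5/2, 3*pi/5): K = 0.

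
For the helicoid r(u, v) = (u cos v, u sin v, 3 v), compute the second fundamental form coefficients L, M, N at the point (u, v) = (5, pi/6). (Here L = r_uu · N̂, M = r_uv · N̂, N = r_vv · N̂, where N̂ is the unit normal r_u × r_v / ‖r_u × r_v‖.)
L = 0;  M = -3*sqrt(34)/34;  N = 0

Compute the unit normal N̂(u, v) = (3*sin(v)/sqrt(u^2 + 9), -3*cos(v)/sqrt(u^2 + 9), u/sqrt(u^2 + 9)), and the second partials r_uu, r_uv, r_vv. Take dot products:
  L(u, v) = r_uu · N̂ = 0,
  M(u, v) = r_uv · N̂ = -3/sqrt(u^2 + 9),
  N(u, v) = r_vv · N̂ = 0.
Evaluating at (u, v) = (5, pi/6):
  L = 0, M = -3*sqrt(34)/34, N = 0.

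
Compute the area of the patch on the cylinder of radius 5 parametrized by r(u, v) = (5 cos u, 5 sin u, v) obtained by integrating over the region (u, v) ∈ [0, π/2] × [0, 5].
Area = 25*pi/2

Area = ∫∫ √(EG − F²) du dv with √(EG − F²) = 5. Integrating over [0, π/2] × [0, 5] gives 25*pi/2.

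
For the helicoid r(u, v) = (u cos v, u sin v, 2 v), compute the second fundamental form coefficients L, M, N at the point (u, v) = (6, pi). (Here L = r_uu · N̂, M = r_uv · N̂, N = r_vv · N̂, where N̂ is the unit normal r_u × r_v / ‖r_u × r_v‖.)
L = 0;  M = -sqrt(10)/10;  N = 0

Compute the unit normal N̂(u, v) = (2*sin(v)/sqrt(u^2 + 4), -2*cos(v)/sqrt(u^2 + 4), u/sqrt(u^2 + 4)), and the second partials r_uu, r_uv, r_vv. Take dot products:
  L(u, v) = r_uu · N̂ = 0,
  M(u, v) = r_uv · N̂ = -2/sqrt(u^2 + 4),
  N(u, v) = r_vv · N̂ = 0.
Evaluating at (u, v) = (6, pi):
  L = 0, M = -sqrt(10)/10, N = 0.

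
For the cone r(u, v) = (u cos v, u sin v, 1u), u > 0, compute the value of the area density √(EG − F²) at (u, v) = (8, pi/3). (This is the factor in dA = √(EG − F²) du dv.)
√(EG − F²)|_{(8, pi/3)} = 8*sqrt(2)

E = 2, F = 0, G = u^2, so EG − F² = 2*u^2. Taking the positive square root: √(EG − F²) = sqrt(2)*Abs(u). At (u, v) = (8, pi/3): 8*sqrt(2).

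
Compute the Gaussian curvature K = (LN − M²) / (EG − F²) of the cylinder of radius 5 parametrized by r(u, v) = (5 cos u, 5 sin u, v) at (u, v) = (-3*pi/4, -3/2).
K = 0

Coefficients of the first fundamental form: E = 25, F = 0, G = 1.
Coefficients of the second fundamental form: L = -5, M = 0, N = 0.
Assemble K = (LN − M²)/(EG − F²) = 0. At (u, v) = (-3*pi/4, -3/2): K = 0.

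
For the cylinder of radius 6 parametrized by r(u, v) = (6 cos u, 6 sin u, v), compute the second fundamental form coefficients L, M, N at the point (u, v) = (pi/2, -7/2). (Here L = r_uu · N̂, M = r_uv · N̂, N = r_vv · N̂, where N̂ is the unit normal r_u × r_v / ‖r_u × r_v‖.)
L = -6;  M = 0;  N = 0

Compute the unit normal N̂(u, v) = (cos(u), sin(u), 0), and the second partials r_uu, r_uv, r_vv. Take dot products:
  L(u, v) = r_uu · N̂ = -6,
  M(u, v) = r_uv · N̂ = 0,
  N(u, v) = r_vv · N̂ = 0.
Evaluating at (u, v) = (pi/2, -7/2):
  L = -6, M = 0, N = 0.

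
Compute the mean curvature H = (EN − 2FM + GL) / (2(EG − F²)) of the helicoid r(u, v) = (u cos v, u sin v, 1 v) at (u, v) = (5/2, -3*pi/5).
H = 0

With E = 1, F = 0, G = u^2 + 1, L = 0, M = -1/sqrt(u^2 + 1), N = 0, assemble
  H = (EN − 2FM + GL) / (2(EG − F²)) = 0.
At (u, v) = (5/2, -3*pi/5): H = 0.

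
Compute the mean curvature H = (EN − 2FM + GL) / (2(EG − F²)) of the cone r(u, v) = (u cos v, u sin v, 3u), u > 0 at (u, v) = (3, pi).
H = sqrt(10)/20

With E = 10, F = 0, G = u^2, L = 0, M = 0, N = 3*sqrt(10)*u^2/(10*Abs(u)), assemble
  H = (EN − 2FM + GL) / (2(EG − F²)) = 3*sqrt(10)/(20*Abs(u)).
At (u, v) = (3, pi): H = sqrt(10)/20.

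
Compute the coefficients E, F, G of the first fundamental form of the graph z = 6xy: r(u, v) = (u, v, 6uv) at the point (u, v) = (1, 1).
E = 37;  F = 36;  G = 37

Partials: r_u = (1, 0, 6*v), r_v = (0, 1, 6*u). As functions of (u, v):
  E = r_u · r_u = 36*v^2 + 1,
  F = r_u · r_v = 36*u*v,
  G = r_v · r_v = 36*u^2 + 1.
Evaluating at (u, v) = (1, 1): E = 37, F = 36, G = 37.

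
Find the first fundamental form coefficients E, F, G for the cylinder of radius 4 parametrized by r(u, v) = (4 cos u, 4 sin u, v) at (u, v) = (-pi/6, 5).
E = 16;  F = 0;  G = 1

Partials: r_u = (-4*sin(u), 4*cos(u), 0), r_v = (0, 0, 1). As functions of (u, v):
  E = r_u · r_u = 16,
  F = r_u · r_v = 0,
  G = r_v · r_v = 1.
Evaluating at (u, v) = (-pi/6, 5): E = 16, F = 0, G = 1.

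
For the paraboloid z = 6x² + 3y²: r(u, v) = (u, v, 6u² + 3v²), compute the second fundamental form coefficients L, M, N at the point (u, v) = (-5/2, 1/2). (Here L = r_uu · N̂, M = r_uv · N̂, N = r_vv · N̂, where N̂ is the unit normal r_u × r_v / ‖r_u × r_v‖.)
L = 6*sqrt(910)/455;  M = 0;  N = 3*sqrt(910)/455

Compute the unit normal N̂(u, v) = (-12*u/sqrt(144*u^2 + 36*v^2 + 1), -6*v/sqrt(144*u^2 + 36*v^2 + 1), 1/sqrt(144*u^2 + 36*v^2 + 1)), and the second partials r_uu, r_uv, r_vv. Take dot products:
  L(u, v) = r_uu · N̂ = 12/sqrt(144*u^2 + 36*v^2 + 1),
  M(u, v) = r_uv · N̂ = 0,
  N(u, v) = r_vv · N̂ = 6/sqrt(144*u^2 + 36*v^2 + 1).
Evaluating at (u, v) = (-5/2, 1/2):
  L = 6*sqrt(910)/455, M = 0, N = 3*sqrt(910)/455.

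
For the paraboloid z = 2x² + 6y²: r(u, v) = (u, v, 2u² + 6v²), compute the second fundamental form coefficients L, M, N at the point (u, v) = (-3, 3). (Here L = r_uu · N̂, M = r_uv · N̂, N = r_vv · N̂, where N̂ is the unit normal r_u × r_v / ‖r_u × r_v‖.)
L = 4*sqrt(1441)/1441;  M = 0;  N = 12*sqrt(1441)/1441

Compute the unit normal N̂(u, v) = (-4*u/sqrt(16*u^2 + 144*v^2 + 1), -12*v/sqrt(16*u^2 + 144*v^2 + 1), 1/sqrt(16*u^2 + 144*v^2 + 1)), and the second partials r_uu, r_uv, r_vv. Take dot products:
  L(u, v) = r_uu · N̂ = 4/sqrt(16*u^2 + 144*v^2 + 1),
  M(u, v) = r_uv · N̂ = 0,
  N(u, v) = r_vv · N̂ = 12/sqrt(16*u^2 + 144*v^2 + 1).
Evaluating at (u, v) = (-3, 3):
  L = 4*sqrt(1441)/1441, M = 0, N = 12*sqrt(1441)/1441.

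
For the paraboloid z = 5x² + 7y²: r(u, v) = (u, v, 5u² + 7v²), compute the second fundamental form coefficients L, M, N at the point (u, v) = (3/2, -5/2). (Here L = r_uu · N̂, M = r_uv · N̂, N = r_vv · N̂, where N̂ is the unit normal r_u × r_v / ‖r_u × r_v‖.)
L = 10*sqrt(1451)/1451;  M = 0;  N = 14*sqrt(1451)/1451

Compute the unit normal N̂(u, v) = (-10*u/sqrt(100*u^2 + 196*v^2 + 1), -14*v/sqrt(100*u^2 + 196*v^2 + 1), 1/sqrt(100*u^2 + 196*v^2 + 1)), and the second partials r_uu, r_uv, r_vv. Take dot products:
  L(u, v) = r_uu · N̂ = 10/sqrt(100*u^2 + 196*v^2 + 1),
  M(u, v) = r_uv · N̂ = 0,
  N(u, v) = r_vv · N̂ = 14/sqrt(100*u^2 + 196*v^2 + 1).
Evaluating at (u, v) = (3/2, -5/2):
  L = 10*sqrt(1451)/1451, M = 0, N = 14*sqrt(1451)/1451.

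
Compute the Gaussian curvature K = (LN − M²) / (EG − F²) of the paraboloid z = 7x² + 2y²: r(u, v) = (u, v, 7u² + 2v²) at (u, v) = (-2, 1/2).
K = 56/622521

Coefficients of the first fundamental form: E = 196*u^2 + 1, F = 56*u*v, G = 16*v^2 + 1.
Coefficients of the second fundamental form: L = 14/sqrt(196*u^2 + 16*v^2 + 1), M = 0, N = 4/sqrt(196*u^2 + 16*v^2 + 1).
Assemble K = (LN − M²)/(EG − F²) = 56/(38416*u^4 + 6272*u^2*v^2 + 392*u^2 + 256*v^4 + 32*v^2 + 1). At (u, v) = (-2, 1/2): K = 56/622521.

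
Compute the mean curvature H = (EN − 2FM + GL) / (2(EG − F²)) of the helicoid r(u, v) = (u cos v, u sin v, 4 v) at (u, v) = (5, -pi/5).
H = 0

With E = 1, F = 0, G = u^2 + 16, L = 0, M = -4/sqrt(u^2 + 16), N = 0, assemble
  H = (EN − 2FM + GL) / (2(EG − F²)) = 0.
At (u, v) = (5, -pi/5): H = 0.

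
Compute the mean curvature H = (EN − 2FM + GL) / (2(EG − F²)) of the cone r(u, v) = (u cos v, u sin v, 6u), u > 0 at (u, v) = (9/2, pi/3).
H = 2*sqrt(37)/111

With E = 37, F = 0, G = u^2, L = 0, M = 0, N = 6*sqrt(37)*u^2/(37*Abs(u)), assemble
  H = (EN − 2FM + GL) / (2(EG − F²)) = 3*sqrt(37)/(37*Abs(u)).
At (u, v) = (9/2, pi/3): H = 2*sqrt(37)/111.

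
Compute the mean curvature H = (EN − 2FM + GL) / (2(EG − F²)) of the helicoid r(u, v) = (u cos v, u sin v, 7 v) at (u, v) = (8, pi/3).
H = 0

With E = 1, F = 0, G = u^2 + 49, L = 0, M = -7/sqrt(u^2 + 49), N = 0, assemble
  H = (EN − 2FM + GL) / (2(EG − F²)) = 0.
At (u, v) = (8, pi/3): H = 0.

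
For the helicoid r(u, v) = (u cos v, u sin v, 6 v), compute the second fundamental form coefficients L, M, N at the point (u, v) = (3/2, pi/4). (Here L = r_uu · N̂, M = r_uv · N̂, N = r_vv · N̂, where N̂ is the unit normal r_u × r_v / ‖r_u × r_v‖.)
L = 0;  M = -4*sqrt(17)/17;  N = 0

Compute the unit normal N̂(u, v) = (6*sin(v)/sqrt(u^2 + 36), -6*cos(v)/sqrt(u^2 + 36), u/sqrt(u^2 + 36)), and the second partials r_uu, r_uv, r_vv. Take dot products:
  L(u, v) = r_uu · N̂ = 0,
  M(u, v) = r_uv · N̂ = -6/sqrt(u^2 + 36),
  N(u, v) = r_vv · N̂ = 0.
Evaluating at (u, v) = (3/2, pi/4):
  L = 0, M = -4*sqrt(17)/17, N = 0.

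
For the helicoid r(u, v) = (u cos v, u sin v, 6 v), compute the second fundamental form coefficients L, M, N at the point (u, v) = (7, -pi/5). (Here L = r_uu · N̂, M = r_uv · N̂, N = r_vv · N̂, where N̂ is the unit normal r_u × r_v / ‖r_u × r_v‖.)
L = 0;  M = -6*sqrt(85)/85;  N = 0

Compute the unit normal N̂(u, v) = (6*sin(v)/sqrt(u^2 + 36), -6*cos(v)/sqrt(u^2 + 36), u/sqrt(u^2 + 36)), and the second partials r_uu, r_uv, r_vv. Take dot products:
  L(u, v) = r_uu · N̂ = 0,
  M(u, v) = r_uv · N̂ = -6/sqrt(u^2 + 36),
  N(u, v) = r_vv · N̂ = 0.
Evaluating at (u, v) = (7, -pi/5):
  L = 0, M = -6*sqrt(85)/85, N = 0.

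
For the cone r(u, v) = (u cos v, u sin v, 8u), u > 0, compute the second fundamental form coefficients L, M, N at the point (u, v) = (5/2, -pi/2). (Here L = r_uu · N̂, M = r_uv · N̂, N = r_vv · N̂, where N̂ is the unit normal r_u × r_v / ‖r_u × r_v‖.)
L = 0;  M = 0;  N = 4*sqrt(65)/13

Compute the unit normal N̂(u, v) = (-8*sqrt(65)*u*cos(v)/(65*Abs(u)), -8*sqrt(65)*u*sin(v)/(65*Abs(u)), sqrt(65)*u/(65*Abs(u))), and the second partials r_uu, r_uv, r_vv. Take dot products:
  L(u, v) = r_uu · N̂ = 0,
  M(u, v) = r_uv · N̂ = 0,
  N(u, v) = r_vv · N̂ = 8*sqrt(65)*u^2/(65*Abs(u)).
Evaluating at (u, v) = (5/2, -pi/2):
  L = 0, M = 0, N = 4*sqrt(65)/13.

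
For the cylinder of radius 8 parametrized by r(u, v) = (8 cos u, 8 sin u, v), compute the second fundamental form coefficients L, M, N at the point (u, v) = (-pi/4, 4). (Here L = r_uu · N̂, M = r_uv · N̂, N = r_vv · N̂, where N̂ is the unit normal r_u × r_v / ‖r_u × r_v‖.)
L = -8;  M = 0;  N = 0

Compute the unit normal N̂(u, v) = (cos(u), sin(u), 0), and the second partials r_uu, r_uv, r_vv. Take dot products:
  L(u, v) = r_uu · N̂ = -8,
  M(u, v) = r_uv · N̂ = 0,
  N(u, v) = r_vv · N̂ = 0.
Evaluating at (u, v) = (-pi/4, 4):
  L = -8, M = 0, N = 0.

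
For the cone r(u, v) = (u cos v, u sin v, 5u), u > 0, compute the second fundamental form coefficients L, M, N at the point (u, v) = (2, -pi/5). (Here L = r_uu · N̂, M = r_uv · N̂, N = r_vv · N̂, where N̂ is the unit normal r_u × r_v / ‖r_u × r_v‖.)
L = 0;  M = 0;  N = 5*sqrt(26)/13

Compute the unit normal N̂(u, v) = (-5*sqrt(26)*u*cos(v)/(26*Abs(u)), -5*sqrt(26)*u*sin(v)/(26*Abs(u)), sqrt(26)*u/(26*Abs(u))), and the second partials r_uu, r_uv, r_vv. Take dot products:
  L(u, v) = r_uu · N̂ = 0,
  M(u, v) = r_uv · N̂ = 0,
  N(u, v) = r_vv · N̂ = 5*sqrt(26)*u^2/(26*Abs(u)).
Evaluating at (u, v) = (2, -pi/5):
  L = 0, M = 0, N = 5*sqrt(26)/13.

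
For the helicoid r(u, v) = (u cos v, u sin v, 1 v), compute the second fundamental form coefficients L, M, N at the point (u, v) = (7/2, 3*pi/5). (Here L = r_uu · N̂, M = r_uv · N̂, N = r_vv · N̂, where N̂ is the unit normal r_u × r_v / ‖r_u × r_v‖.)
L = 0;  M = -2*sqrt(53)/53;  N = 0

Compute the unit normal N̂(u, v) = (sin(v)/sqrt(u^2 + 1), -cos(v)/sqrt(u^2 + 1), u/sqrt(u^2 + 1)), and the second partials r_uu, r_uv, r_vv. Take dot products:
  L(u, v) = r_uu · N̂ = 0,
  M(u, v) = r_uv · N̂ = -1/sqrt(u^2 + 1),
  N(u, v) = r_vv · N̂ = 0.
Evaluating at (u, v) = (7/2, 3*pi/5):
  L = 0, M = -2*sqrt(53)/53, N = 0.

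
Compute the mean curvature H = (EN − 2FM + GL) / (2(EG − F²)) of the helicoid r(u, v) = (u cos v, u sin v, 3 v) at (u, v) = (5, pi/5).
H = 0

With E = 1, F = 0, G = u^2 + 9, L = 0, M = -3/sqrt(u^2 + 9), N = 0, assemble
  H = (EN − 2FM + GL) / (2(EG − F²)) = 0.
At (u, v) = (5, pi/5): H = 0.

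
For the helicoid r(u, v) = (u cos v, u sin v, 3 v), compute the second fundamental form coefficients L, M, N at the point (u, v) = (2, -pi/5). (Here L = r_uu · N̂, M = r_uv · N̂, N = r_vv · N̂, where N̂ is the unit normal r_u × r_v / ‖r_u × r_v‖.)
L = 0;  M = -3*sqrt(13)/13;  N = 0

Compute the unit normal N̂(u, v) = (3*sin(v)/sqrt(u^2 + 9), -3*cos(v)/sqrt(u^2 + 9), u/sqrt(u^2 + 9)), and the second partials r_uu, r_uv, r_vv. Take dot products:
  L(u, v) = r_uu · N̂ = 0,
  M(u, v) = r_uv · N̂ = -3/sqrt(u^2 + 9),
  N(u, v) = r_vv · N̂ = 0.
Evaluating at (u, v) = (2, -pi/5):
  L = 0, M = -3*sqrt(13)/13, N = 0.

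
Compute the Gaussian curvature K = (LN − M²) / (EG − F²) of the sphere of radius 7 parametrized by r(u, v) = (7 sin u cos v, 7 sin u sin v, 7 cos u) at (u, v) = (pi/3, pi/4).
K = 1/49

Coefficients of the first fundamental form: E = 49, F = 0, G = 49*sin(u)^2.
Coefficients of the second fundamental form: L = -7*sin(u)/Abs(sin(u)), M = 0, N = -7*sin(u)^3/Abs(sin(u)).
Assemble K = (LN − M²)/(EG − F²) = 1/49. At (u, v) = (pi/3, pi/4): K = 1/49.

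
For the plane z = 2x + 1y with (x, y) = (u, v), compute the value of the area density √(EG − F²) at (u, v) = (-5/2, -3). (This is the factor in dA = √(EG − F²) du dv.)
√(EG − F²)|_{(-5/2, -3)} = sqrt(6)

E = 5, F = 2, G = 2, so EG − F² = 6. Taking the positive square root: √(EG − F²) = sqrt(6). At (u, v) = (-5/2, -3): sqrt(6).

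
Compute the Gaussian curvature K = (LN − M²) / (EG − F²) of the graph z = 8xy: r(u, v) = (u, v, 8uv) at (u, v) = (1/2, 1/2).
K = -64/1089

Coefficients of the first fundamental form: E = 64*v^2 + 1, F = 64*u*v, G = 64*u^2 + 1.
Coefficients of the second fundamental form: L = 0, M = 8/sqrt(64*u^2 + 64*v^2 + 1), N = 0.
Assemble K = (LN − M²)/(EG − F²) = -64/(4096*u^4 + 8192*u^2*v^2 + 128*u^2 + 4096*v^4 + 128*v^2 + 1). At (u, v) = (1/2, 1/2): K = -64/1089.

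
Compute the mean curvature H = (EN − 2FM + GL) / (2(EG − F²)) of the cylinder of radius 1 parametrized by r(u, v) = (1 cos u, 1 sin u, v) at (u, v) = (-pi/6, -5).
H = -1/2

With E = 1, F = 0, G = 1, L = -1, M = 0, N = 0, assemble
  H = (EN − 2FM + GL) / (2(EG − F²)) = -1/2.
At (u, v) = (-pi/6, -5): H = -1/2.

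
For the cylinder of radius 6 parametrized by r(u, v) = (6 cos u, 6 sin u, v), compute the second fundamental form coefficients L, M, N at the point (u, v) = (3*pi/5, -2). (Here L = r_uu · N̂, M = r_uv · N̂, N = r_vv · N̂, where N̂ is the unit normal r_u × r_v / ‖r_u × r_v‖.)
L = -6;  M = 0;  N = 0

Compute the unit normal N̂(u, v) = (cos(u), sin(u), 0), and the second partials r_uu, r_uv, r_vv. Take dot products:
  L(u, v) = r_uu · N̂ = -6,
  M(u, v) = r_uv · N̂ = 0,
  N(u, v) = r_vv · N̂ = 0.
Evaluating at (u, v) = (3*pi/5, -2):
  L = -6, M = 0, N = 0.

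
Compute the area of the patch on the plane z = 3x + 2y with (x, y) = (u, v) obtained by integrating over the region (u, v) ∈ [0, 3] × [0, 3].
Area = 9*sqrt(14)

Area = ∫∫ √(EG − F²) du dv with √(EG − F²) = sqrt(14). Integrating over [0, 3] × [0, 3] gives 9*sqrt(14).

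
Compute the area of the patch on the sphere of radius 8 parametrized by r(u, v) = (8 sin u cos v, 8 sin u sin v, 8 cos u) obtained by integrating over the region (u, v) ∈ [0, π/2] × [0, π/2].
Area = 32*pi

Area = ∫∫ √(EG − F²) du dv with √(EG − F²) = 64*Abs(sin(u)). Integrating over [0, π/2] × [0, π/2] gives 32*pi.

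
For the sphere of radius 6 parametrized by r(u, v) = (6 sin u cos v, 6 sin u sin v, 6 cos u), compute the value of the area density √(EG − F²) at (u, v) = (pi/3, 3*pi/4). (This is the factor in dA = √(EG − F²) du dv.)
√(EG − F²)|_{(pi/3, 3*pi/4)} = 18*sqrt(3)

E = 36, F = 0, G = 36*sin(u)^2, so EG − F² = 1296*sin(u)^2. Taking the positive square root: √(EG − F²) = 36*Abs(sin(u)). At (u, v) = (pi/3, 3*pi/4): 18*sqrt(3).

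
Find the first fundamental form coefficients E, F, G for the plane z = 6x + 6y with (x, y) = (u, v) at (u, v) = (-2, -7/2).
E = 37;  F = 36;  G = 37

Partials: r_u = (1, 0, 6), r_v = (0, 1, 6). As functions of (u, v):
  E = r_u · r_u = 37,
  F = r_u · r_v = 36,
  G = r_v · r_v = 37.
Evaluating at (u, v) = (-2, -7/2): E = 37, F = 36, G = 37.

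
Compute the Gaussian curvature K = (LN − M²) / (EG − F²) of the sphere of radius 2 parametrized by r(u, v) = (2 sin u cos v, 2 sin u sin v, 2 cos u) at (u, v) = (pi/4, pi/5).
K = 1/4

Coefficients of the first fundamental form: E = 4, F = 0, G = 4*sin(u)^2.
Coefficients of the second fundamental form: L = -2*sin(u)/Abs(sin(u)), M = 0, N = -2*sin(u)^3/Abs(sin(u)).
Assemble K = (LN − M²)/(EG − F²) = 1/4. At (u, v) = (pi/4, pi/5): K = 1/4.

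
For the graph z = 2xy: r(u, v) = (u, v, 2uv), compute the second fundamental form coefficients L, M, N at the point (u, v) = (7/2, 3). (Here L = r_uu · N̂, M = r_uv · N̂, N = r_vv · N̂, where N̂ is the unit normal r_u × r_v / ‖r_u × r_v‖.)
L = 0;  M = sqrt(86)/43;  N = 0

Compute the unit normal N̂(u, v) = (-2*v/sqrt(4*u^2 + 4*v^2 + 1), -2*u/sqrt(4*u^2 + 4*v^2 + 1), 1/sqrt(4*u^2 + 4*v^2 + 1)), and the second partials r_uu, r_uv, r_vv. Take dot products:
  L(u, v) = r_uu · N̂ = 0,
  M(u, v) = r_uv · N̂ = 2/sqrt(4*u^2 + 4*v^2 + 1),
  N(u, v) = r_vv · N̂ = 0.
Evaluating at (u, v) = (7/2, 3):
  L = 0, M = sqrt(86)/43, N = 0.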